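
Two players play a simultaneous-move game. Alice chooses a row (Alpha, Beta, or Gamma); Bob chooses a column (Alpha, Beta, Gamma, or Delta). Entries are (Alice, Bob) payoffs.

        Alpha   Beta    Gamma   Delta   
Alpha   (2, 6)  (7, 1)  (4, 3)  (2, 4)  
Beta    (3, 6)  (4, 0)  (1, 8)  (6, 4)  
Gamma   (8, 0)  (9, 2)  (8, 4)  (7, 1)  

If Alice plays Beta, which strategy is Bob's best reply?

Gamma

With Alice fixed at Beta, Bob's payoffs are: Alpha → 6, Beta → 0, Gamma → 8, Delta → 4.
The maximum is 8, achieved by Gamma.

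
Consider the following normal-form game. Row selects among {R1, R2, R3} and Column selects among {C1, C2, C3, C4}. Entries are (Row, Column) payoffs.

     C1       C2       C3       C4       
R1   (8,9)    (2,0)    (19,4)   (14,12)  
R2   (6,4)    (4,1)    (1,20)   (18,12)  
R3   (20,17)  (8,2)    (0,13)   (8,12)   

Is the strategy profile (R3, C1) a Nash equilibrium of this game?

Yes

Holding Column at C1: Row gets 20 from R3, versus 8 from R1, 6 from R2. No profitable deviation for Row.
Holding Row at R3: Column gets 17 from C1, versus 2 from C2, 13 from C3, 12 from C4. No profitable deviation for Column either.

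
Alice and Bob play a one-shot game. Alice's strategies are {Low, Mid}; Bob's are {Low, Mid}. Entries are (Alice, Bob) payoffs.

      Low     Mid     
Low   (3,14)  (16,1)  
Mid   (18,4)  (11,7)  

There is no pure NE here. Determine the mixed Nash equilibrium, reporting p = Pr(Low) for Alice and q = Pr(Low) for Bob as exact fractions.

p = 3/16, q = 1/4

In a mixed NE each player is indifferent between their pure strategies, so the opponent's mix sets the indifference.
Bob indifferent between Low and Mid: p·14 + (1−p)·4 = p·1 + (1−p)·7 ⟹ 4 + 10p = 7 + (-6)p ⟹ p = 3/16.
Alice indifferent between Low and Mid: q·3 + (1−q)·16 = q·18 + (1−q)·11 ⟹ 16 + (-13)q = 11 + 7q ⟹ q = 1/4.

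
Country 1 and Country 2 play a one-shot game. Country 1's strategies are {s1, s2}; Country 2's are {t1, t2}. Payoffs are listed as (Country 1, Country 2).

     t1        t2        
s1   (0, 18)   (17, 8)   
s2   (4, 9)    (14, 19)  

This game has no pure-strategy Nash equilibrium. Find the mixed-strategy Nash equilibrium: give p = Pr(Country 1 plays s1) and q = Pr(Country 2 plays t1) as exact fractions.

Each player's mixing probability is pinned down by making the *other* player indifferent.
Country 2 indifferent between t1 and t2: p·18 + (1−p)·9 = p·8 + (1−p)·19 ⟹ 9 + 9p = 19 + (-11)p ⟹ p = 1/2.
Country 1 indifferent between s1 and s2: q·0 + (1−q)·17 = q·4 + (1−q)·14 ⟹ 17 + (-17)q = 14 + (-10)q ⟹ q = 3/7.

p = 1/2, q = 3/7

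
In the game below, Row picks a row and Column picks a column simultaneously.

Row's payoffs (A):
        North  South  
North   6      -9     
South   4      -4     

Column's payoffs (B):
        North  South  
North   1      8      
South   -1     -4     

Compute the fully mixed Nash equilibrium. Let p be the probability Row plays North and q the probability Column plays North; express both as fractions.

p = 3/10, q = 5/7

In a mixed NE each player is indifferent between their pure strategies, so the opponent's mix sets the indifference.
Column indifferent between North and South: p·1 + (1−p)·(-1) = p·8 + (1−p)·(-4) ⟹ (-1) + 2p = (-4) + 12p ⟹ p = 3/10.
Row indifferent between North and South: q·6 + (1−q)·(-9) = q·4 + (1−q)·(-4) ⟹ (-9) + 15q = (-4) + 8q ⟹ q = 5/7.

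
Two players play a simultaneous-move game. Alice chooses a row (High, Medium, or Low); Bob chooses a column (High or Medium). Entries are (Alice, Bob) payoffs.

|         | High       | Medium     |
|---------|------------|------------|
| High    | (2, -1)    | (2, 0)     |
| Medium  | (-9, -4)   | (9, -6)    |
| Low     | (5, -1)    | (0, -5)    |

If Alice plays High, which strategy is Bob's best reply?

With Alice fixed at High, Bob's payoffs are: High → -1, Medium → 0.
The maximum is 0, achieved by Medium.

Medium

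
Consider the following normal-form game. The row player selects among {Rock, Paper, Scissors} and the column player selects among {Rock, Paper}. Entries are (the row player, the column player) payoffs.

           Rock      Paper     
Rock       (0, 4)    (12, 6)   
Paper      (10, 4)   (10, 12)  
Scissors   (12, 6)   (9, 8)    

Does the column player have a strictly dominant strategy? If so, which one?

Paper

A strategy is strictly dominant if it gives the column player a strictly higher payoff than every other strategy, against every choice by the opponent.
Paper strictly dominates: vs Rock: 6 > 4; vs Paper: 12 > 4; vs Scissors: 8 > 6.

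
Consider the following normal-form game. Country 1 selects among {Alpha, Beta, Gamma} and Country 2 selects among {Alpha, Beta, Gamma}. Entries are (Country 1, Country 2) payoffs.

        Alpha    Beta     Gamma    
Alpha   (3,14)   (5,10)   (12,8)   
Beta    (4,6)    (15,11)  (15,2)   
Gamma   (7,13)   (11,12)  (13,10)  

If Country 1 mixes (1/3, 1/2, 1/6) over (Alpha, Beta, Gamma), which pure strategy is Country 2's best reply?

Beta

Country 2's best reply maximizes expected payoff against the mix.
Alpha: (1/3)·14 + (1/2)·6 + (1/6)·13 = 59/6
Beta: (1/3)·10 + (1/2)·11 + (1/6)·12 = 65/6
Gamma: (1/3)·8 + (1/2)·2 + (1/6)·10 = 16/3
Highest expected payoff is 65/6, from Beta.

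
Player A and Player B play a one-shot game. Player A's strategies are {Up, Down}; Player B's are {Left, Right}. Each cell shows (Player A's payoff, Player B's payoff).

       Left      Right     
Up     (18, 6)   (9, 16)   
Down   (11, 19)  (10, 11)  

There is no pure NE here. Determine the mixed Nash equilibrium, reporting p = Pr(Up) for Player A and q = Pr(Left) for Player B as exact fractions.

In a mixed NE each player is indifferent between their pure strategies, so the opponent's mix sets the indifference.
Player B indifferent between Left and Right: p·6 + (1−p)·19 = p·16 + (1−p)·11 ⟹ 19 + (-13)p = 11 + 5p ⟹ p = 4/9.
Player A indifferent between Up and Down: q·18 + (1−q)·9 = q·11 + (1−q)·10 ⟹ 9 + 9q = 10 + 1q ⟹ q = 1/8.

p = 4/9, q = 1/8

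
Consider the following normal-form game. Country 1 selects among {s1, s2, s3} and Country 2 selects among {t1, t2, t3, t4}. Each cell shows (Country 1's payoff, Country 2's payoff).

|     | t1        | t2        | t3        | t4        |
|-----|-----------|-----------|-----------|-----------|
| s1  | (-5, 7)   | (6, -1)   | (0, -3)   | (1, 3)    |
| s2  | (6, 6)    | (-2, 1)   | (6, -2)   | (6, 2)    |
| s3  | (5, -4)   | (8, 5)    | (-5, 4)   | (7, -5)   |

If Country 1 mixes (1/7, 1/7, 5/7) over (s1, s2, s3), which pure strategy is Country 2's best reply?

Compute Country 2's expected payoff from each pure strategy against the given mix.
t1: (1/7)·7 + (1/7)·6 + (5/7)·(-4) = -1
t2: (1/7)·(-1) + (1/7)·1 + (5/7)·5 = 25/7
t3: (1/7)·(-3) + (1/7)·(-2) + (5/7)·4 = 15/7
t4: (1/7)·3 + (1/7)·2 + (5/7)·(-5) = -20/7
Highest expected payoff is 25/7, from t2.

t2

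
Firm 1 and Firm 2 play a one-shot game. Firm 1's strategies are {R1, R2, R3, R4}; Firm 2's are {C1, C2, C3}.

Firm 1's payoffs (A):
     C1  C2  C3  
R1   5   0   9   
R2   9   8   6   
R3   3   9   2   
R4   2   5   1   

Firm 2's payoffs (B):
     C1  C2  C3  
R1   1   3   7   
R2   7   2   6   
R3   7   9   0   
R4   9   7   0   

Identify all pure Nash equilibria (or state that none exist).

A profile is a Nash equilibrium when each player is best-responding to the other.
Firm 1's best responses — vs C1: R2 (payoff 9); vs C2: R3 (payoff 9); vs C3: R1 (payoff 9).
Firm 2's best responses — vs R1: C3 (payoff 7); vs R2: C1 (payoff 7); vs R3: C2 (payoff 9); vs R4: C1 (payoff 9).
Mutual best responses occur at (R1, C3), (R2, C1), and (R3, C2); at each, neither player gains by switching.

(R1, C3), (R2, C1), and (R3, C2)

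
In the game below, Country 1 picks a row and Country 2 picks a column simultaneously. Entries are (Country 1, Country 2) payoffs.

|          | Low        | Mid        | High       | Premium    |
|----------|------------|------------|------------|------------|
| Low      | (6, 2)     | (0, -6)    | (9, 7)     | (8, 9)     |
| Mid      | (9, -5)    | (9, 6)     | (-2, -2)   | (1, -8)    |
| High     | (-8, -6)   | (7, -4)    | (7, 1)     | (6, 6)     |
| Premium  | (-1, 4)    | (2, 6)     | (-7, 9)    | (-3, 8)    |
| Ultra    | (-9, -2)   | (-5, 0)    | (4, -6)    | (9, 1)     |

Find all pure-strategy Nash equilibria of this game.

(Mid, Mid) and (Ultra, Premium)

Check mutual best responses: a cell is a NE iff neither player can gain by unilaterally deviating.
Country 1's best responses — vs Low: Mid (payoff 9); vs Mid: Mid (payoff 9); vs High: Low (payoff 9); vs Premium: Ultra (payoff 9).
Country 2's best responses — vs Low: Premium (payoff 9); vs Mid: Mid (payoff 6); vs High: Premium (payoff 6); vs Premium: High (payoff 9); vs Ultra: Premium (payoff 1).
Mutual best responses occur at (Mid, Mid) and (Ultra, Premium); at each, neither player gains by switching.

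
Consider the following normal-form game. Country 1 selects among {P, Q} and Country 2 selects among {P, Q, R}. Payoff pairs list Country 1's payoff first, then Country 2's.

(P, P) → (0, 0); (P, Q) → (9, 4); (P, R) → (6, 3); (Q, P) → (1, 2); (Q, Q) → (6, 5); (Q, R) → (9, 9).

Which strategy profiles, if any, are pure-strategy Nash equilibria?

(P, Q) and (Q, R)

Check mutual best responses: a cell is a NE iff neither player can gain by unilaterally deviating.
Country 1's best responses — vs P: Q (payoff 1); vs Q: P (payoff 9); vs R: Q (payoff 9).
Country 2's best responses — vs P: Q (payoff 4); vs Q: R (payoff 9).
Mutual best responses occur at (P, Q) and (Q, R); at each, neither player gains by switching.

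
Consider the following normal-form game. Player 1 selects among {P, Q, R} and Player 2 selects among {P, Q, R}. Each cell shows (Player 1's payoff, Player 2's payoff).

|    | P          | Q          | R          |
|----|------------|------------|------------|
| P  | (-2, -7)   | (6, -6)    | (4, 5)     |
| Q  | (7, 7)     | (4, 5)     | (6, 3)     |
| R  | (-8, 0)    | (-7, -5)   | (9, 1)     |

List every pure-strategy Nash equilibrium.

(Q, P) and (R, R)

Find each player's best response to every opponent strategy; NE are the intersections.
Player 1's best responses — vs P: Q (payoff 7); vs Q: P (payoff 6); vs R: R (payoff 9).
Player 2's best responses — vs P: R (payoff 5); vs Q: P (payoff 7); vs R: R (payoff 1).
Mutual best responses occur at (Q, P) and (R, R); at each, neither player gains by switching.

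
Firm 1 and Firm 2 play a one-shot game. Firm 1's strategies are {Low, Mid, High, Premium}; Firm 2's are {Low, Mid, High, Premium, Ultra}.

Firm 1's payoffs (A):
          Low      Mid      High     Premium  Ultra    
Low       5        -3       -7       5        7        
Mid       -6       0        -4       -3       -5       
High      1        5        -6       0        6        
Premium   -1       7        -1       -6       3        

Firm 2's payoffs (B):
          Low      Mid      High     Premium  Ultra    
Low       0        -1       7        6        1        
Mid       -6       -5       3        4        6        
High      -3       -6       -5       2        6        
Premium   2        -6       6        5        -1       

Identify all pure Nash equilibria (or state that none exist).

(Premium, High)

Check mutual best responses: a cell is a NE iff neither player can gain by unilaterally deviating.
Firm 1's best responses — vs Low: Low (payoff 5); vs Mid: Premium (payoff 7); vs High: Premium (payoff -1); vs Premium: Low (payoff 5); vs Ultra: Low (payoff 7).
Firm 2's best responses — vs Low: High (payoff 7); vs Mid: Ultra (payoff 6); vs High: Ultra (payoff 6); vs Premium: High (payoff 6).
The only mutual best response is (Premium, High); neither player gains by switching there.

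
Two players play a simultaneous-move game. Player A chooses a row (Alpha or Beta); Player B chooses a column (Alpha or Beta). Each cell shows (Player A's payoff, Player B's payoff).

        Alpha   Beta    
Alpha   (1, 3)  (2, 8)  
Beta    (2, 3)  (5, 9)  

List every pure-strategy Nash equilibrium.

(Beta, Beta)

Check mutual best responses: a cell is a NE iff neither player can gain by unilaterally deviating.
Player A's best responses — vs Alpha: Beta (payoff 2); vs Beta: Beta (payoff 5).
Player B's best responses — vs Alpha: Beta (payoff 8); vs Beta: Beta (payoff 9).
The only mutual best response is (Beta, Beta); neither player gains by switching there.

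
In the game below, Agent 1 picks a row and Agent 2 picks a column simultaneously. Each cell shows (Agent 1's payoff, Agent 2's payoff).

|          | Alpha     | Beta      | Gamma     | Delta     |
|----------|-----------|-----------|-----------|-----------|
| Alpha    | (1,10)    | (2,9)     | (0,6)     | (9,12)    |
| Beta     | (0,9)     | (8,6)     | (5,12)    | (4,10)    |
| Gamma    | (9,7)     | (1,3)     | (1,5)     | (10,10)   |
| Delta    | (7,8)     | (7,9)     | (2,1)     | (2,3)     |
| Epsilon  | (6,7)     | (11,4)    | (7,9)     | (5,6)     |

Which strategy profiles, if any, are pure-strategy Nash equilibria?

Check mutual best responses: a cell is a NE iff neither player can gain by unilaterally deviating.
Agent 1's best responses — vs Alpha: Gamma (payoff 9); vs Beta: Epsilon (payoff 11); vs Gamma: Epsilon (payoff 7); vs Delta: Gamma (payoff 10).
Agent 2's best responses — vs Alpha: Delta (payoff 12); vs Beta: Gamma (payoff 12); vs Gamma: Delta (payoff 10); vs Delta: Beta (payoff 9); vs Epsilon: Gamma (payoff 9).
Mutual best responses occur at (Gamma, Delta) and (Epsilon, Gamma); at each, neither player gains by switching.

(Gamma, Delta) and (Epsilon, Gamma)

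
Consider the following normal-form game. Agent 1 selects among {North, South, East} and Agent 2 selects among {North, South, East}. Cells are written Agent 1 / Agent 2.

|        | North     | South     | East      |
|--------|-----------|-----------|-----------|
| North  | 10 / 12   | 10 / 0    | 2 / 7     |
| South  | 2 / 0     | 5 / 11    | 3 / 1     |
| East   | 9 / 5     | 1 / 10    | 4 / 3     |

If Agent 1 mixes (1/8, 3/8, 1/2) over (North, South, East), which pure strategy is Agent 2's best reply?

Compute Agent 2's expected payoff from each pure strategy against the given mix.
North: (1/8)·12 + (3/8)·0 + (1/2)·5 = 4
South: (1/8)·0 + (3/8)·11 + (1/2)·10 = 73/8
East: (1/8)·7 + (3/8)·1 + (1/2)·3 = 11/4
Highest expected payoff is 73/8, from South.

South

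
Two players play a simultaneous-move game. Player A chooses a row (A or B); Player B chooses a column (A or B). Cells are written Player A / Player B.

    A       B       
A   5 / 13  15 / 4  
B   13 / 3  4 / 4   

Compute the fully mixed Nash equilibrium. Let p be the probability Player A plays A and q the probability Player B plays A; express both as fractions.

Each player's mixing probability is pinned down by making the *other* player indifferent.
Player B indifferent between A and B: p·13 + (1−p)·3 = p·4 + (1−p)·4 ⟹ 3 + 10p = 4 + 0p ⟹ p = 1/10.
Player A indifferent between A and B: q·5 + (1−q)·15 = q·13 + (1−q)·4 ⟹ 15 + (-10)q = 4 + 9q ⟹ q = 11/19.

p = 1/10, q = 11/19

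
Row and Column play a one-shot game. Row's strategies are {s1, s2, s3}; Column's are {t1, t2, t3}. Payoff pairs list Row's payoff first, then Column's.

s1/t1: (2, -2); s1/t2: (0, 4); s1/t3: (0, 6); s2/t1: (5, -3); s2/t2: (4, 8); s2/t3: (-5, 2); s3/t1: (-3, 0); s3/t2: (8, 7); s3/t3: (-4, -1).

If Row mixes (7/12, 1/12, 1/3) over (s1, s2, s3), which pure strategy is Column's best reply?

Column's best reply maximizes expected payoff against the mix.
t1: (7/12)·(-2) + (1/12)·(-3) + (1/3)·0 = -17/12
t2: (7/12)·4 + (1/12)·8 + (1/3)·7 = 16/3
t3: (7/12)·6 + (1/12)·2 + (1/3)·(-1) = 10/3
Highest expected payoff is 16/3, from t2.

t2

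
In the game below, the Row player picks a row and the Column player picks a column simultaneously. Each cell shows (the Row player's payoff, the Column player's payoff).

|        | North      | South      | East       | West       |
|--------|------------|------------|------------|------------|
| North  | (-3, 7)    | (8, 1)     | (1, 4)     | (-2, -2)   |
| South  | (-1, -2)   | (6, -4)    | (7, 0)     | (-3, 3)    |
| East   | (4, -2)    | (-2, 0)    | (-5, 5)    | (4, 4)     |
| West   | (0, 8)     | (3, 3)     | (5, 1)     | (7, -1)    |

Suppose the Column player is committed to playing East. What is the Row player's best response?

South

With the Column player fixed at East, the Row player's payoffs are: North → 1, South → 7, East → -5, West → 5.
The maximum is 7, achieved by South.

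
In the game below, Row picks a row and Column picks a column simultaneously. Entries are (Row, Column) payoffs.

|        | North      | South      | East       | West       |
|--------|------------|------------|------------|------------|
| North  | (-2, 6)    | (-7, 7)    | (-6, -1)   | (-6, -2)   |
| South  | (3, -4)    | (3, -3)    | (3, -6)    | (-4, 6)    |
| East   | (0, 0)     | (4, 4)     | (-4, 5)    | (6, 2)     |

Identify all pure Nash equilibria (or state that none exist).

Find each player's best response to every opponent strategy; NE are the intersections.
Row's best responses — vs North: South (payoff 3); vs South: East (payoff 4); vs East: South (payoff 3); vs West: East (payoff 6).
Column's best responses — vs North: South (payoff 7); vs South: West (payoff 6); vs East: East (payoff 5).
No cell has both players best-responding. For instance, Row's best reply to West is East, but against East Column prefers East over West.

None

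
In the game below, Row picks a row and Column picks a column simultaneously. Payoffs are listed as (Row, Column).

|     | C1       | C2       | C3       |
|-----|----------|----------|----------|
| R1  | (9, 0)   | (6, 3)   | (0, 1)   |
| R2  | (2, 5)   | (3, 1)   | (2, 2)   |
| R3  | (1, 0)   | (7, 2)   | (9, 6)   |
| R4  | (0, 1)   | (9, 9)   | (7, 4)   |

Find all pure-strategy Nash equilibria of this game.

Find each player's best response to every opponent strategy; NE are the intersections.
Row's best responses — vs C1: R1 (payoff 9); vs C2: R4 (payoff 9); vs C3: R3 (payoff 9).
Column's best responses — vs R1: C2 (payoff 3); vs R2: C1 (payoff 5); vs R3: C3 (payoff 6); vs R4: C2 (payoff 9).
Mutual best responses occur at (R3, C3) and (R4, C2); at each, neither player gains by switching.

(R3, C3) and (R4, C2)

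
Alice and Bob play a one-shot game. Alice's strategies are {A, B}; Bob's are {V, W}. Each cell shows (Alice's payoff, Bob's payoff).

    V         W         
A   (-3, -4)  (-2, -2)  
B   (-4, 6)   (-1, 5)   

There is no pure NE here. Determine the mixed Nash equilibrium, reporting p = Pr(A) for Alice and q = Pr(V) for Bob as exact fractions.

Each player's mixing probability is pinned down by making the *other* player indifferent.
Bob indifferent between V and W: p·(-4) + (1−p)·6 = p·(-2) + (1−p)·5 ⟹ 6 + (-10)p = 5 + (-7)p ⟹ p = 1/3.
Alice indifferent between A and B: q·(-3) + (1−q)·(-2) = q·(-4) + (1−q)·(-1) ⟹ (-2) + (-1)q = (-1) + (-3)q ⟹ q = 1/2.

p = 1/3, q = 1/2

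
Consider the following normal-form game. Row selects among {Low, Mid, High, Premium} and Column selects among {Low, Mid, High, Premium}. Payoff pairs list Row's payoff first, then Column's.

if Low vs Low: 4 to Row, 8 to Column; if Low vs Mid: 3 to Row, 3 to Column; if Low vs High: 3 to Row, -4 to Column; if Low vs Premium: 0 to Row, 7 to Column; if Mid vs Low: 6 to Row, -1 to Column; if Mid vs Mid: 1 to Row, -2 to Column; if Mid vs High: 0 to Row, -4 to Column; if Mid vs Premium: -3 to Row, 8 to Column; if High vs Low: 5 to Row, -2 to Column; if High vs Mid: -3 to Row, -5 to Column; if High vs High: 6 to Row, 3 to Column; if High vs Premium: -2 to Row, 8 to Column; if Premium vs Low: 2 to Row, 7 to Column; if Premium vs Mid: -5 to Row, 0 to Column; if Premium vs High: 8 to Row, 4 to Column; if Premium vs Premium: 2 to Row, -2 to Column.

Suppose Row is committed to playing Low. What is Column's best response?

With Row fixed at Low, Column's payoffs are: Low → 8, Mid → 3, High → -4, Premium → 7.
The maximum is 8, achieved by Low.

Low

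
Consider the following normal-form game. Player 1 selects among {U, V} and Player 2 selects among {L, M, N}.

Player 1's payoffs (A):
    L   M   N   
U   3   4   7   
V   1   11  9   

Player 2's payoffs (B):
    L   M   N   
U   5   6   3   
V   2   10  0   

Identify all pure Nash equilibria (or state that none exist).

(V, M)

A profile is a Nash equilibrium when each player is best-responding to the other.
Player 1's best responses — vs L: U (payoff 3); vs M: V (payoff 11); vs N: V (payoff 9).
Player 2's best responses — vs U: M (payoff 6); vs V: M (payoff 10).
The only mutual best response is (V, M); neither player gains by switching there.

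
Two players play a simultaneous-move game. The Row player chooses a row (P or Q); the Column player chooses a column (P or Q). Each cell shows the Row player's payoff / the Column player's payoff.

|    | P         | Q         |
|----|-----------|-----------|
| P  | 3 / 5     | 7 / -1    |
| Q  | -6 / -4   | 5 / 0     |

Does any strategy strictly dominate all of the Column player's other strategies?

A strategy is strictly dominant if it gives the Column player a strictly higher payoff than every other strategy, against every choice by the opponent.
P is not dominant: against Q, Q gives 0 > -4.
Q is not dominant: against P, P gives 5 > -1.
No single strategy is best against every opponent action.

No strictly dominant strategy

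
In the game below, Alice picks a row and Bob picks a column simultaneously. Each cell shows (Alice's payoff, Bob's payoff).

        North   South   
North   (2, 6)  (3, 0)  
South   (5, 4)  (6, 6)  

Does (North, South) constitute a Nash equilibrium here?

No

Holding Bob at South: Alice gets 3 from North but could get 6 by switching to South. Alice has a profitable deviation.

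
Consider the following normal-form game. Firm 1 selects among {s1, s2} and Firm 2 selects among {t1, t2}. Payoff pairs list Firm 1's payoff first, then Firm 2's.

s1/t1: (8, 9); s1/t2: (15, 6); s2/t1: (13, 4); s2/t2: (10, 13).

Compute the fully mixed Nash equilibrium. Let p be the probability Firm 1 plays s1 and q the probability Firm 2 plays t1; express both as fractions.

p = 3/4, q = 1/2

In a mixed NE each player is indifferent between their pure strategies, so the opponent's mix sets the indifference.
Firm 2 indifferent between t1 and t2: p·9 + (1−p)·4 = p·6 + (1−p)·13 ⟹ 4 + 5p = 13 + (-7)p ⟹ p = 3/4.
Firm 1 indifferent between s1 and s2: q·8 + (1−q)·15 = q·13 + (1−q)·10 ⟹ 15 + (-7)q = 10 + 3q ⟹ q = 1/2.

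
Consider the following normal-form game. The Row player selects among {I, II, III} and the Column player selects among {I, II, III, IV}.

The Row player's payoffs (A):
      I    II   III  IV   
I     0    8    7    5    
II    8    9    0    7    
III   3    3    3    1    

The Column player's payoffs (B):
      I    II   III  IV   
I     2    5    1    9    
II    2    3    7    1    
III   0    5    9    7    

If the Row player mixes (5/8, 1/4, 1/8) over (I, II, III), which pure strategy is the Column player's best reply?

Compute the Column player's expected payoff from each pure strategy against the given mix.
I: (5/8)·2 + (1/4)·2 + (1/8)·0 = 7/4
II: (5/8)·5 + (1/4)·3 + (1/8)·5 = 9/2
III: (5/8)·1 + (1/4)·7 + (1/8)·9 = 7/2
IV: (5/8)·9 + (1/4)·1 + (1/8)·7 = 27/4
Highest expected payoff is 27/4, from IV.

IV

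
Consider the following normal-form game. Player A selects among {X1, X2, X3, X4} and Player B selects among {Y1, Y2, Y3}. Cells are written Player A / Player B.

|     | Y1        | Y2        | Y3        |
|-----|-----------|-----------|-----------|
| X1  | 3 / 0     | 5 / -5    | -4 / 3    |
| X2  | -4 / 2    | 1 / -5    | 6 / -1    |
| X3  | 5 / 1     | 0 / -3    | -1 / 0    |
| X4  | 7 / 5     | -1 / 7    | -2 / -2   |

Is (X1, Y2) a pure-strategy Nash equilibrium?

No

Holding Player B at Y2: Player A gets 5 from X1, versus 1 from X2, 0 from X3, -1 from X4. No profitable deviation for Player A.
Holding Player A at X1: Player B gets -5 from Y2 but could get 3 by switching to Y3. Player B has a profitable deviation.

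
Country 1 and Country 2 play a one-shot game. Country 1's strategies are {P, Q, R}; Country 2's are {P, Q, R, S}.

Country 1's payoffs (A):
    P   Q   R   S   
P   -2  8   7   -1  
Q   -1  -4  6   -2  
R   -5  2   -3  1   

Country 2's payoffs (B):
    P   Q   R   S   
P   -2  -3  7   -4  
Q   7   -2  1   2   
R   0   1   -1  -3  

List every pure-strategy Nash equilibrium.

(P, R) and (Q, P)

Find each player's best response to every opponent strategy; NE are the intersections.
Country 1's best responses — vs P: Q (payoff -1); vs Q: P (payoff 8); vs R: P (payoff 7); vs S: R (payoff 1).
Country 2's best responses — vs P: R (payoff 7); vs Q: P (payoff 7); vs R: Q (payoff 1).
Mutual best responses occur at (P, R) and (Q, P); at each, neither player gains by switching.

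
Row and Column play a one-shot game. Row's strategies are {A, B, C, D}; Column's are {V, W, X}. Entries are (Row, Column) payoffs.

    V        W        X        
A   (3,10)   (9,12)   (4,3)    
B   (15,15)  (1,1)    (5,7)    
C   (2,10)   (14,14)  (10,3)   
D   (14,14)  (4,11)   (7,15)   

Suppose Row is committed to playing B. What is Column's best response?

V

With Row fixed at B, Column's payoffs are: V → 15, W → 1, X → 7.
The maximum is 15, achieved by V.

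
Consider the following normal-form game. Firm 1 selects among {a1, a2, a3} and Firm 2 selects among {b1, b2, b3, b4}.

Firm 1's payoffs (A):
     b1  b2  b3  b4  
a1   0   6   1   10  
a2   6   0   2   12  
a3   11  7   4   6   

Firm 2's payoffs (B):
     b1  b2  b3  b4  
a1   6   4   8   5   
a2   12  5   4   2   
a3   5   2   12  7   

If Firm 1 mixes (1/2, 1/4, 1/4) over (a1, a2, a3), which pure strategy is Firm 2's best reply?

b3

Compute Firm 2's expected payoff from each pure strategy against the given mix.
b1: (1/2)·6 + (1/4)·12 + (1/4)·5 = 29/4
b2: (1/2)·4 + (1/4)·5 + (1/4)·2 = 15/4
b3: (1/2)·8 + (1/4)·4 + (1/4)·12 = 8
b4: (1/2)·5 + (1/4)·2 + (1/4)·7 = 19/4
Highest expected payoff is 8, from b3.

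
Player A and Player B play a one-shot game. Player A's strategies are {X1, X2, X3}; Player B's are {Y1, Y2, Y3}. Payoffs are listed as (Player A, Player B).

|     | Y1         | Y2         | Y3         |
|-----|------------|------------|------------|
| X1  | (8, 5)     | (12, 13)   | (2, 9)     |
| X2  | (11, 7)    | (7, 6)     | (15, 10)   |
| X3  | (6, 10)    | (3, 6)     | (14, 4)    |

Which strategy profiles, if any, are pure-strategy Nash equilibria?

A profile is a Nash equilibrium when each player is best-responding to the other.
Player A's best responses — vs Y1: X2 (payoff 11); vs Y2: X1 (payoff 12); vs Y3: X2 (payoff 15).
Player B's best responses — vs X1: Y2 (payoff 13); vs X2: Y3 (payoff 10); vs X3: Y1 (payoff 10).
Mutual best responses occur at (X1, Y2) and (X2, Y3); at each, neither player gains by switching.

(X1, Y2) and (X2, Y3)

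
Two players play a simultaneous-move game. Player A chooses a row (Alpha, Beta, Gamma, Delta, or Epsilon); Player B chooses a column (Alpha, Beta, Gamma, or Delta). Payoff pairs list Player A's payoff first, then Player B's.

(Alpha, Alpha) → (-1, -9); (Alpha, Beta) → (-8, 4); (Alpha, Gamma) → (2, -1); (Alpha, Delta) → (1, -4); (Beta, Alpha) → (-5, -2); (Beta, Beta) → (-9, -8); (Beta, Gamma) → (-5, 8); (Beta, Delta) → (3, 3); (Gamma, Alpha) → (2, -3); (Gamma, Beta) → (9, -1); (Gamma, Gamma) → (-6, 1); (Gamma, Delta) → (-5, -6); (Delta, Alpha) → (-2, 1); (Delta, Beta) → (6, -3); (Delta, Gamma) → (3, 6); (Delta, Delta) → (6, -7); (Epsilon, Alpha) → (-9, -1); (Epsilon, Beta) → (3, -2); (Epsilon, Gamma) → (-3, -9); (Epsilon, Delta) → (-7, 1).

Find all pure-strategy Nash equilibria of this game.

Check mutual best responses: a cell is a NE iff neither player can gain by unilaterally deviating.
Player A's best responses — vs Alpha: Gamma (payoff 2); vs Beta: Gamma (payoff 9); vs Gamma: Delta (payoff 3); vs Delta: Delta (payoff 6).
Player B's best responses — vs Alpha: Beta (payoff 4); vs Beta: Gamma (payoff 8); vs Gamma: Gamma (payoff 1); vs Delta: Gamma (payoff 6); vs Epsilon: Delta (payoff 1).
The only mutual best response is (Delta, Gamma); neither player gains by switching there.

(Delta, Gamma)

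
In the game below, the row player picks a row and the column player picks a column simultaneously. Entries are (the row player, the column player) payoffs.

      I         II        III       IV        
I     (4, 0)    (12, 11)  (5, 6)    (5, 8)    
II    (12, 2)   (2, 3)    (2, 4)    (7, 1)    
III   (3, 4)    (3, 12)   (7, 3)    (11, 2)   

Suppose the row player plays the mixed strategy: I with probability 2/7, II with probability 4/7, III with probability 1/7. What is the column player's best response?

Compute the column player's expected payoff from each pure strategy against the given mix.
I: (2/7)·0 + (4/7)·2 + (1/7)·4 = 12/7
II: (2/7)·11 + (4/7)·3 + (1/7)·12 = 46/7
III: (2/7)·6 + (4/7)·4 + (1/7)·3 = 31/7
IV: (2/7)·8 + (4/7)·1 + (1/7)·2 = 22/7
Highest expected payoff is 46/7, from II.

II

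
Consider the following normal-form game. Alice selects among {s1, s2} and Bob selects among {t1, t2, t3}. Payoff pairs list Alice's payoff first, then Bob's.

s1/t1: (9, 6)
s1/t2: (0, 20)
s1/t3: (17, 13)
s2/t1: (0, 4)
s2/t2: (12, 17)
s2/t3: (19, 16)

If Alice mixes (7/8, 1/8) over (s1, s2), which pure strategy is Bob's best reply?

t2

Bob's best reply maximizes expected payoff against the mix.
t1: (7/8)·6 + (1/8)·4 = 23/4
t2: (7/8)·20 + (1/8)·17 = 157/8
t3: (7/8)·13 + (1/8)·16 = 107/8
Highest expected payoff is 157/8, from t2.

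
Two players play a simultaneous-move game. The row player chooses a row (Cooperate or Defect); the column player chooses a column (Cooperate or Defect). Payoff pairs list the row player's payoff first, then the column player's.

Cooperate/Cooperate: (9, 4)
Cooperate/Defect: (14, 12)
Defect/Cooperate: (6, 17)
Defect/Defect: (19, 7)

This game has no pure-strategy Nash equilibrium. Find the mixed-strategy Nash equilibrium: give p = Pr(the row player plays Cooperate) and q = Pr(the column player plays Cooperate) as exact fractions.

Each player's mixing probability is pinned down by making the *other* player indifferent.
The column player indifferent between Cooperate and Defect: p·4 + (1−p)·17 = p·12 + (1−p)·7 ⟹ 17 + (-13)p = 7 + 5p ⟹ p = 5/9.
The row player indifferent between Cooperate and Defect: q·9 + (1−q)·14 = q·6 + (1−q)·19 ⟹ 14 + (-5)q = 19 + (-13)q ⟹ q = 5/8.

p = 5/9, q = 5/8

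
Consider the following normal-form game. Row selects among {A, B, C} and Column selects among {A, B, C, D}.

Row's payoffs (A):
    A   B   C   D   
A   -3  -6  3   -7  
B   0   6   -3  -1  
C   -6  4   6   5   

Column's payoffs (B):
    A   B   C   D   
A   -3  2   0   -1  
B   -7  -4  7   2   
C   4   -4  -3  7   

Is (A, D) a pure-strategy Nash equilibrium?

No

Holding Column at D: Row gets -7 from A but could get 5 by switching to C. Row has a profitable deviation.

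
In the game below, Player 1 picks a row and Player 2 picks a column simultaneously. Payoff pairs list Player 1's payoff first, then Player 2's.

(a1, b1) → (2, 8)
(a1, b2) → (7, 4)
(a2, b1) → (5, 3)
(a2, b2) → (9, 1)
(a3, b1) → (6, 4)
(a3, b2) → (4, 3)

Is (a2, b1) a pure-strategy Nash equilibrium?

Holding Player 2 at b1: Player 1 gets 5 from a2 but could get 6 by switching to a3. Player 1 has a profitable deviation.

No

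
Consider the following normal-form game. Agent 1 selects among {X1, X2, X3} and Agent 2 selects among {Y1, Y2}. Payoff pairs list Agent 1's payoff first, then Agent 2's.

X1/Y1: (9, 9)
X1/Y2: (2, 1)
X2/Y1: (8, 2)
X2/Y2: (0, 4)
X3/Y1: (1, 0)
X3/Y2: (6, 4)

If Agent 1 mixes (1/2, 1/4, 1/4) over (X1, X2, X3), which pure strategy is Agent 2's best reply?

Compute Agent 2's expected payoff from each pure strategy against the given mix.
Y1: (1/2)·9 + (1/4)·2 + (1/4)·0 = 5
Y2: (1/2)·1 + (1/4)·4 + (1/4)·4 = 5/2
Highest expected payoff is 5, from Y1.

Y1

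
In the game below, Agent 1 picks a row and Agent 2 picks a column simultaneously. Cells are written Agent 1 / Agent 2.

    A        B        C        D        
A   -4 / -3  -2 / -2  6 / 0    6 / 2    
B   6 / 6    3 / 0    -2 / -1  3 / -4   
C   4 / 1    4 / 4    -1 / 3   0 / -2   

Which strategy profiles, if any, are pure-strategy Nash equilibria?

A profile is a Nash equilibrium when each player is best-responding to the other.
Agent 1's best responses — vs A: B (payoff 6); vs B: C (payoff 4); vs C: A (payoff 6); vs D: A (payoff 6).
Agent 2's best responses — vs A: D (payoff 2); vs B: A (payoff 6); vs C: B (payoff 4).
Mutual best responses occur at (A, D), (B, A), and (C, B); at each, neither player gains by switching.

(A, D), (B, A), and (C, B)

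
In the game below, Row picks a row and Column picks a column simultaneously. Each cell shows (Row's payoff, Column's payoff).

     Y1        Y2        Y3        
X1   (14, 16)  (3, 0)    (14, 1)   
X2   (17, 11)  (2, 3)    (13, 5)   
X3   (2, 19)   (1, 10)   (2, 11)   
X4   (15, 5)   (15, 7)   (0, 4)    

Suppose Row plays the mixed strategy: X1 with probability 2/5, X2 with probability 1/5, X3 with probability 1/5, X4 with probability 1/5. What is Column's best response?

Compute Column's expected payoff from each pure strategy against the given mix.
Y1: (2/5)·16 + (1/5)·11 + (1/5)·19 + (1/5)·5 = 67/5
Y2: (2/5)·0 + (1/5)·3 + (1/5)·10 + (1/5)·7 = 4
Y3: (2/5)·1 + (1/5)·5 + (1/5)·11 + (1/5)·4 = 22/5
Highest expected payoff is 67/5, from Y1.

Y1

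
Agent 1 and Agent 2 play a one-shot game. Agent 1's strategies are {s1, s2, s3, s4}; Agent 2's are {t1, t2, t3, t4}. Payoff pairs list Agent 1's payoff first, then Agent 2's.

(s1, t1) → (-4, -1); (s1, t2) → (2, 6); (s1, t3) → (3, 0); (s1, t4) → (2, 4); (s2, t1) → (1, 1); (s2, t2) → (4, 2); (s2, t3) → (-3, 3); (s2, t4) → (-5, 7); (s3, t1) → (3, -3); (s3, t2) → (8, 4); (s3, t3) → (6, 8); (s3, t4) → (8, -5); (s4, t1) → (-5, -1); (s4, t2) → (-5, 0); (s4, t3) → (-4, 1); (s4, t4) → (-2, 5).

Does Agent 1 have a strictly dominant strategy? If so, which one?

s3

A strategy is strictly dominant if it gives Agent 1 a strictly higher payoff than every other strategy, against every choice by the opponent.
s3 strictly dominates: vs t1: 3 > each of {-4, 1, -5}; vs t2: 8 > each of {2, 4, -5}; vs t3: 6 > each of {3, -3, -4}; vs t4: 8 > each of {2, -5, -2}.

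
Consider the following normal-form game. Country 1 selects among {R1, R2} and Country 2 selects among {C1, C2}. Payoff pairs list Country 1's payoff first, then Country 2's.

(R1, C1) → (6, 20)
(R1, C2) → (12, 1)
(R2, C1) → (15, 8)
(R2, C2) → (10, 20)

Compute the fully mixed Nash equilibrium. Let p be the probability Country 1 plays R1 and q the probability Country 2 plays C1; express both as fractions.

p = 12/31, q = 2/11

In a mixed NE each player is indifferent between their pure strategies, so the opponent's mix sets the indifference.
Country 2 indifferent between C1 and C2: p·20 + (1−p)·8 = p·1 + (1−p)·20 ⟹ 8 + 12p = 20 + (-19)p ⟹ p = 12/31.
Country 1 indifferent between R1 and R2: q·6 + (1−q)·12 = q·15 + (1−q)·10 ⟹ 12 + (-6)q = 10 + 5q ⟹ q = 2/11.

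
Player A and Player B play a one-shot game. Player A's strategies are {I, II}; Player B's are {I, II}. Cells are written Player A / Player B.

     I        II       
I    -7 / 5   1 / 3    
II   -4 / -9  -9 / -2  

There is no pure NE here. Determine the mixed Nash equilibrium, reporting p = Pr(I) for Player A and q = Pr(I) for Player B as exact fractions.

In a mixed NE each player is indifferent between their pure strategies, so the opponent's mix sets the indifference.
Player B indifferent between I and II: p·5 + (1−p)·(-9) = p·3 + (1−p)·(-2) ⟹ (-9) + 14p = (-2) + 5p ⟹ p = 7/9.
Player A indifferent between I and II: q·(-7) + (1−q)·1 = q·(-4) + (1−q)·(-9) ⟹ 1 + (-8)q = (-9) + 5q ⟹ q = 10/13.

p = 7/9, q = 10/13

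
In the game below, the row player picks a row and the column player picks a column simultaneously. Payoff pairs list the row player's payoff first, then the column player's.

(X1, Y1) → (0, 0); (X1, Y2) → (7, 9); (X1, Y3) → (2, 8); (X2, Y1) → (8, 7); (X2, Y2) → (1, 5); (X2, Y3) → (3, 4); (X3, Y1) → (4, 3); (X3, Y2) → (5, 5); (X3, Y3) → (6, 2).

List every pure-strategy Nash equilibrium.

(X1, Y2) and (X2, Y1)

A profile is a Nash equilibrium when each player is best-responding to the other.
The row player's best responses — vs Y1: X2 (payoff 8); vs Y2: X1 (payoff 7); vs Y3: X3 (payoff 6).
The column player's best responses — vs X1: Y2 (payoff 9); vs X2: Y1 (payoff 7); vs X3: Y2 (payoff 5).
Mutual best responses occur at (X1, Y2) and (X2, Y1); at each, neither player gains by switching.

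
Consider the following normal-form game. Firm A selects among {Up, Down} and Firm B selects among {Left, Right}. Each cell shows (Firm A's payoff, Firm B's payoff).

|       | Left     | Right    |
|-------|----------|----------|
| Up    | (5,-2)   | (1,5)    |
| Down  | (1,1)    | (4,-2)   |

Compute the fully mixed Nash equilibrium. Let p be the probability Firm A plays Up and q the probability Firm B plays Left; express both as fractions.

p = 3/10, q = 3/7

Each player's mixing probability is pinned down by making the *other* player indifferent.
Firm B indifferent between Left and Right: p·(-2) + (1−p)·1 = p·5 + (1−p)·(-2) ⟹ 1 + (-3)p = (-2) + 7p ⟹ p = 3/10.
Firm A indifferent between Up and Down: q·5 + (1−q)·1 = q·1 + (1−q)·4 ⟹ 1 + 4q = 4 + (-3)q ⟹ q = 3/7.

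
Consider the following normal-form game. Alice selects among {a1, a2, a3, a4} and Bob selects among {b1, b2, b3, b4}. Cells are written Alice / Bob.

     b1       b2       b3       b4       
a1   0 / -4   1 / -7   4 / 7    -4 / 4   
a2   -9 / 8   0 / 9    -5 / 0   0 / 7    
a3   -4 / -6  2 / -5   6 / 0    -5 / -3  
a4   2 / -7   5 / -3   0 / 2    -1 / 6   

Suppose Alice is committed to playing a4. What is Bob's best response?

b4

With Alice fixed at a4, Bob's payoffs are: b1 → -7, b2 → -3, b3 → 2, b4 → 6.
The maximum is 6, achieved by b4.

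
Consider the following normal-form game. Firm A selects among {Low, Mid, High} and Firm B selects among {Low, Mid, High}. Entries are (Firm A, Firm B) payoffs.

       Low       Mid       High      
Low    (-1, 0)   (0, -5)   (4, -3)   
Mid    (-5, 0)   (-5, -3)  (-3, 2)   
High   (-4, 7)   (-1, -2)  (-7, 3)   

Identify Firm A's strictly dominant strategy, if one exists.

Low

Check whether one of Firm A's strategies beats all alternatives regardless of what the opponent does.
Low strictly dominates: vs Low: -1 > each of {-5, -4}; vs Mid: 0 > each of {-5, -1}; vs High: 4 > each of {-3, -7}.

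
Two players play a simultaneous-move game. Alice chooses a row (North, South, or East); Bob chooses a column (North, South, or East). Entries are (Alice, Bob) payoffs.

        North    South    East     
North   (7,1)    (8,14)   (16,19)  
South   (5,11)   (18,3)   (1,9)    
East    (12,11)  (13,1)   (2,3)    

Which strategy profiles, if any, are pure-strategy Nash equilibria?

Check mutual best responses: a cell is a NE iff neither player can gain by unilaterally deviating.
Alice's best responses — vs North: East (payoff 12); vs South: South (payoff 18); vs East: North (payoff 16).
Bob's best responses — vs North: East (payoff 19); vs South: North (payoff 11); vs East: North (payoff 11).
Mutual best responses occur at (North, East) and (East, North); at each, neither player gains by switching.

(North, East) and (East, North)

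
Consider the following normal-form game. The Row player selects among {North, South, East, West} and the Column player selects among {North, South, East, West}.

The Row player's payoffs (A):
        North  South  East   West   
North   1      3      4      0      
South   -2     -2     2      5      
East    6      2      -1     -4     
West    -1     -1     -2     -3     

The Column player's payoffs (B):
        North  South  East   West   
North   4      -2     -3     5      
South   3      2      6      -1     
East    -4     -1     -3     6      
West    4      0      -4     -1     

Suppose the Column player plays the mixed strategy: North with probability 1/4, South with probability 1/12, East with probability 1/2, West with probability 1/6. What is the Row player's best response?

The Row player's best reply maximizes expected payoff against the mix.
North: (1/4)·1 + (1/12)·3 + (1/2)·4 + (1/6)·0 = 5/2
South: (1/4)·(-2) + (1/12)·(-2) + (1/2)·2 + (1/6)·5 = 7/6
East: (1/4)·6 + (1/12)·2 + (1/2)·(-1) + (1/6)·(-4) = 1/2
West: (1/4)·(-1) + (1/12)·(-1) + (1/2)·(-2) + (1/6)·(-3) = -11/6
Highest expected payoff is 5/2, from North.

North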